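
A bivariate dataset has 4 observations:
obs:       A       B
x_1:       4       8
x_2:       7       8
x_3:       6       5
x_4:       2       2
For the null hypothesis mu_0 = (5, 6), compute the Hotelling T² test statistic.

Step 1 — sample mean vector:
  mean(A) = (4 + 7 + 6 + 2) / 4 = 19/4 = 4.75
  mean(B) = (8 + 8 + 5 + 2) / 4 = 23/4 = 5.75
  x̄ = (4.75, 5.75),  deviation x̄ - mu_0 = (4.75, 5.75) - (5, 6) = (-0.25, -0.25).

Step 2 — sample covariance matrix, S[i,j] = (1/(n-1)) · Σ_k (x_{k,i} - mean_i) · (x_{k,j} - mean_j), divisor n-1 = 3:
  S[A,A] = ((-0.75)·(-0.75) + (2.25)·(2.25) + (1.25)·(1.25) + (-2.75)·(-2.75)) / 3 = 14.75/3 = 4.9167
  S[A,B] = ((-0.75)·(2.25) + (2.25)·(2.25) + (1.25)·(-0.75) + (-2.75)·(-3.75)) / 3 = 12.75/3 = 4.25
  S[B,B] = ((2.25)·(2.25) + (2.25)·(2.25) + (-0.75)·(-0.75) + (-3.75)·(-3.75)) / 3 = 24.75/3 = 8.25
  S = [[4.9167, 4.25],
 [4.25, 8.25]].

Step 3 — invert S. det(S) = 4.9167·8.25 - (4.25)² = 22.5.
  S^{-1} = (1/det) · [[d, -b], [-b, a]] = [[0.3667, -0.1889],
 [-0.1889, 0.2185]].

Step 4 — quadratic form (x̄ - mu_0)^T · S^{-1} · (x̄ - mu_0):
  S^{-1} · (x̄ - mu_0) = (-0.0444, -0.0074),
  (x̄ - mu_0)^T · [...] = (-0.25)·(-0.0444) + (-0.25)·(-0.0074) = 0.013.

Step 5 — scale by n: T² = 4 · 0.013 = 0.0519.

T² ≈ 0.0519


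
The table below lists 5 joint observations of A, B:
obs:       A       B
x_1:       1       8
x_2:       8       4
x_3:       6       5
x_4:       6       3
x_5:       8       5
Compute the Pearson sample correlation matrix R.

Step 1 — column means:
  mean(A) = (1 + 8 + 6 + 6 + 8) / 5 = 29/5 = 5.8
  mean(B) = (8 + 4 + 5 + 3 + 5) / 5 = 25/5 = 5

Step 2 — sample variances and covariances s[i,j] = (1/(n-1)) · Σ_k (x_{k,i} - mean_i) · (x_{k,j} - mean_j), with n-1 = 4:
  s[A,A] = ((-4.8)·(-4.8) + (2.2)·(2.2) + (0.2)·(0.2) + (0.2)·(0.2) + (2.2)·(2.2)) / 4 = 32.8/4 = 8.2
  s[A,B] = ((-4.8)·(3) + (2.2)·(-1) + (0.2)·(0) + (0.2)·(-2) + (2.2)·(0)) / 4 = -17/4 = -4.25
  s[B,B] = ((3)·(3) + (-1)·(-1) + (0)·(0) + (-2)·(-2) + (0)·(0)) / 4 = 14/4 = 3.5
  Sample standard deviations s_i = √(s[i,i]):
  s(A) = √(8.2) = 2.8636
  s(B) = √(3.5) = 1.8708

Step 3 — r_{ij} = s_{ij} / (s_i · s_j):
  r[A,A] = 1 (diagonal).
  r[A,B] = -4.25 / (2.8636 · 1.8708) = -4.25 / 5.3572 = -0.7933
  r[B,B] = 1 (diagonal).

R is symmetric with unit diagonal. Assembling:

R = [[1, -0.7933],
 [-0.7933, 1]]


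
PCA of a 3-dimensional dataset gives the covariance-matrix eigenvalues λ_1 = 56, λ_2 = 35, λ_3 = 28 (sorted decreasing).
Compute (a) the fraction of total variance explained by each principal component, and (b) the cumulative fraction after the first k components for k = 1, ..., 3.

Step 1 — total variance = trace(Sigma) = Σ λ_i = 56 + 35 + 28 = 119.

Step 2 — fraction explained by component i = λ_i / Σ λ:
  PC1: 56/119 = 0.4706
  PC2: 35/119 = 0.2941
  PC3: 28/119 = 0.2353

Step 3 — cumulative fraction after k components = (λ_1 + ... + λ_k) / Σ λ:
  k = 1: 56/119 = 0.4706
  k = 2: (56 + 35)/119 = 91/119 = 0.7647
  k = 3: (56 + 35 + 28)/119 = 119/119 = 1

Summary (fraction, with percent):

explained: PC1 0.4706 (47.06%), PC2 0.2941 (29.41%), PC3 0.2353 (23.53%);  cumulative: 0.4706, 0.7647, 1


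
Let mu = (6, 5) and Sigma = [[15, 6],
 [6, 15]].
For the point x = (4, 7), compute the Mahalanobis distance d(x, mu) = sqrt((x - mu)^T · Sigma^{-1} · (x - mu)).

Step 1 — centre the observation: (x - mu) = (-2, 2).

Step 2 — invert Sigma. det(Sigma) = 15·15 - (6)² = 189.
  Sigma^{-1} = (1/det) · [[d, -b], [-b, a]] = [[0.0794, -0.0317],
 [-0.0317, 0.0794]].

Step 3 — form the quadratic (x - mu)^T · Sigma^{-1} · (x - mu):
  Sigma^{-1} · (x - mu) = (-0.2222, 0.2222).
  (x - mu)^T · [Sigma^{-1} · (x - mu)] = (-2)·(-0.2222) + (2)·(0.2222) = 0.8889.

Step 4 — take square root: d = √(0.8889) ≈ 0.9428.

d(x, mu) = √(0.8889) ≈ 0.9428


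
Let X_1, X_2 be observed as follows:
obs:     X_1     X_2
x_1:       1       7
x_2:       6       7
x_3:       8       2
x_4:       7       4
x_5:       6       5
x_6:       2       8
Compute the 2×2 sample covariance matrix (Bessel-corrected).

Step 1 — column means:
  mean(X_1) = (1 + 6 + 8 + 7 + 6 + 2) / 6 = 30/6 = 5
  mean(X_2) = (7 + 7 + 2 + 4 + 5 + 8) / 6 = 33/6 = 5.5

Step 2 — sample covariance S[i,j] = (1/(n-1)) · Σ_k (x_{k,i} - mean_i) · (x_{k,j} - mean_j), with n-1 = 5.
  S[X_1,X_1] = ((-4)·(-4) + (1)·(1) + (3)·(3) + (2)·(2) + (1)·(1) + (-3)·(-3)) / 5 = 40/5 = 8
  S[X_1,X_2] = ((-4)·(1.5) + (1)·(1.5) + (3)·(-3.5) + (2)·(-1.5) + (1)·(-0.5) + (-3)·(2.5)) / 5 = -26/5 = -5.2
  S[X_2,X_2] = ((1.5)·(1.5) + (1.5)·(1.5) + (-3.5)·(-3.5) + (-1.5)·(-1.5) + (-0.5)·(-0.5) + (2.5)·(2.5)) / 5 = 25.5/5 = 5.1

S is symmetric (S[j,i] = S[i,j]). Assembling:

S = [[8, -5.2],
 [-5.2, 5.1]]


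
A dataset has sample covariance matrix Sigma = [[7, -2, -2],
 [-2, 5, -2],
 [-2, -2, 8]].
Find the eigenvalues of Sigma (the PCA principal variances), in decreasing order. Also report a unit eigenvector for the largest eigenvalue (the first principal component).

Step 1 — characteristic polynomial p(λ) = det(λI - Sigma) = λ³ - tr·λ² + c_1·λ - det, where tr = trace, c_1 = sum of the principal 2×2 minors, det = det(Sigma):
  tr = 7 + 5 + 8 = 20,
  c_1 = (7·5 - (-2)²) + (7·8 - (-2)²) + (5·8 - (-2)²) = 31 + 52 + 36 = 119,
  det = 7·(5·8 - (-2)²) - (-2)·((-2)·8 - (-2)·(-2)) + (-2)·((-2)·(-2) - 5·(-2)) = 7·(36) - (-2)·(-20) + (-2)·(14) = 184.
  So p(λ) = λ³ - 20λ² + 119λ - 184.
Step 2 — look for an integer root (rational root theorem: any rational root is an integer divisor of 184). Testing λ = 8:
  p(8) = 512 - 1280 + 952 - 184 = 0  ✓
  Dividing out (λ - 8): p(λ) = (λ - 8)(λ² - 12λ + 23).
Step 3 — remaining eigenvalues from the quadratic λ² - 12λ + 23 = 0:
  Δ = 12² - 4·23 = 144 - 92 = 52,  λ = (12 ± √52)/2 = (12 ± 7.2111)/2 ≈ 9.6056 or 2.3944.
  Sorted: λ_1 = 9.6056,  λ_2 = 8,  λ_3 = 2.3944  (check: sum = 20 = tr ✓).

Step 4 — unit eigenvector for λ_1 ≈ 9.6056: v spans the null space of (Sigma - λ_1 I), whose rows are
  r_1 = (-2.6056, -2, -2),  r_2 = (-2, -4.6056, -2),  r_3 = (-2, -2, -1.6056).
  v is orthogonal to every row, so take v ∝ r_1 × r_2 = ((-2)·(-2) - (-2)·(-4.6056), (-2)·(-2) - (-2.6056)·(-2), (-2.6056)·(-4.6056) - (-2)·(-2)) ≈ (-5.2111, -1.2111, 8).
  Rescale (multiply by -1 so the first nonzero entry is positive): u = (5.2111, 1.2111, -8).
  ||u|| = √((5.2111)² + (1.2111)² + (-8)²) = √(92.6224) ≈ 9.6241,  v_1 = u/||u|| ≈ (0.5415, 0.1258, -0.8313) (||v_1|| = 1).

λ_1 = 9.6056,  λ_2 = 8,  λ_3 = 2.3944;  v_1 ≈ (0.5415, 0.1258, -0.8313)


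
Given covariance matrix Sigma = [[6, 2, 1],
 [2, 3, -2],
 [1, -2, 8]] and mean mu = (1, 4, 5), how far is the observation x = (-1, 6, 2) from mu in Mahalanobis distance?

Step 1 — centre the observation: (x - mu) = (-2, 2, -3).

Step 2 — invert Sigma (cofactor / det for 3×3, or solve directly):
  Sigma^{-1} = [[0.2597, -0.2338, -0.0909],
 [-0.2338, 0.6104, 0.1818],
 [-0.0909, 0.1818, 0.1818]].

Step 3 — form the quadratic (x - mu)^T · Sigma^{-1} · (x - mu):
  Sigma^{-1} · (x - mu) = (-0.7143, 1.1429, 0).
  (x - mu)^T · [Sigma^{-1} · (x - mu)] = (-2)·(-0.7143) + (2)·(1.1429) + (-3)·(0) = 3.7143.

Step 4 — take square root: d = √(3.7143) ≈ 1.9272.

d(x, mu) = √(3.7143) ≈ 1.9272


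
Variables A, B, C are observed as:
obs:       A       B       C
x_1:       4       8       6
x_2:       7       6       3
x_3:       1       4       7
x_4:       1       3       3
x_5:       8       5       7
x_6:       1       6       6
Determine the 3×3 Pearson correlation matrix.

Step 1 — column means:
  mean(A) = (4 + 7 + 1 + 1 + 8 + 1) / 6 = 22/6 = 3.6667
  mean(B) = (8 + 6 + 4 + 3 + 5 + 6) / 6 = 32/6 = 5.3333
  mean(C) = (6 + 3 + 7 + 3 + 7 + 6) / 6 = 32/6 = 5.3333

Step 2 — sample variances and covariances s[i,j] = (1/(n-1)) · Σ_k (x_{k,i} - mean_i) · (x_{k,j} - mean_j), with n-1 = 5:
  s[A,A] = ((0.3333)·(0.3333) + (3.3333)·(3.3333) + (-2.6667)·(-2.6667) + (-2.6667)·(-2.6667) + (4.3333)·(4.3333) + (-2.6667)·(-2.6667)) / 5 = 51.3333/5 = 10.2667
  s[A,B] = ((0.3333)·(2.6667) + (3.3333)·(0.6667) + (-2.6667)·(-1.3333) + (-2.6667)·(-2.3333) + (4.3333)·(-0.3333) + (-2.6667)·(0.6667)) / 5 = 9.6667/5 = 1.9333
  s[A,C] = ((0.3333)·(0.6667) + (3.3333)·(-2.3333) + (-2.6667)·(1.6667) + (-2.6667)·(-2.3333) + (4.3333)·(1.6667) + (-2.6667)·(0.6667)) / 5 = -0.3333/5 = -0.0667
  s[B,B] = ((2.6667)·(2.6667) + (0.6667)·(0.6667) + (-1.3333)·(-1.3333) + (-2.3333)·(-2.3333) + (-0.3333)·(-0.3333) + (0.6667)·(0.6667)) / 5 = 15.3333/5 = 3.0667
  s[B,C] = ((2.6667)·(0.6667) + (0.6667)·(-2.3333) + (-1.3333)·(1.6667) + (-2.3333)·(-2.3333) + (-0.3333)·(1.6667) + (0.6667)·(0.6667)) / 5 = 3.3333/5 = 0.6667
  s[C,C] = ((0.6667)·(0.6667) + (-2.3333)·(-2.3333) + (1.6667)·(1.6667) + (-2.3333)·(-2.3333) + (1.6667)·(1.6667) + (0.6667)·(0.6667)) / 5 = 17.3333/5 = 3.4667
  Sample standard deviations s_i = √(s[i,i]):
  s(A) = √(10.2667) = 3.2042
  s(B) = √(3.0667) = 1.7512
  s(C) = √(3.4667) = 1.8619

Step 3 — r_{ij} = s_{ij} / (s_i · s_j):
  r[A,A] = 1 (diagonal).
  r[A,B] = 1.9333 / (3.2042 · 1.7512) = 1.9333 / 5.6111 = 0.3446
  r[A,C] = -0.0667 / (3.2042 · 1.8619) = -0.0667 / 5.9658 = -0.0112
  r[B,B] = 1 (diagonal).
  r[B,C] = 0.6667 / (1.7512 · 1.8619) = 0.6667 / 3.2605 = 0.2045
  r[C,C] = 1 (diagonal).

R is symmetric with unit diagonal. Assembling:

R = [[1, 0.3446, -0.0112],
 [0.3446, 1, 0.2045],
 [-0.0112, 0.2045, 1]]


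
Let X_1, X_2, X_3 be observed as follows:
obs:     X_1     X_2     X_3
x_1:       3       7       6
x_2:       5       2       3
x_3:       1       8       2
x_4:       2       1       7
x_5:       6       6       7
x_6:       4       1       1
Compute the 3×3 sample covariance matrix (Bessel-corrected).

Step 1 — column means:
  mean(X_1) = (3 + 5 + 1 + 2 + 6 + 4) / 6 = 21/6 = 3.5
  mean(X_2) = (7 + 2 + 8 + 1 + 6 + 1) / 6 = 25/6 = 4.1667
  mean(X_3) = (6 + 3 + 2 + 7 + 7 + 1) / 6 = 26/6 = 4.3333

Step 2 — sample covariance S[i,j] = (1/(n-1)) · Σ_k (x_{k,i} - mean_i) · (x_{k,j} - mean_j), with n-1 = 5.
  S[X_1,X_1] = ((-0.5)·(-0.5) + (1.5)·(1.5) + (-2.5)·(-2.5) + (-1.5)·(-1.5) + (2.5)·(2.5) + (0.5)·(0.5)) / 5 = 17.5/5 = 3.5
  S[X_1,X_2] = ((-0.5)·(2.8333) + (1.5)·(-2.1667) + (-2.5)·(3.8333) + (-1.5)·(-3.1667) + (2.5)·(1.8333) + (0.5)·(-3.1667)) / 5 = -6.5/5 = -1.3
  S[X_1,X_3] = ((-0.5)·(1.6667) + (1.5)·(-1.3333) + (-2.5)·(-2.3333) + (-1.5)·(2.6667) + (2.5)·(2.6667) + (0.5)·(-3.3333)) / 5 = 4/5 = 0.8
  S[X_2,X_2] = ((2.8333)·(2.8333) + (-2.1667)·(-2.1667) + (3.8333)·(3.8333) + (-3.1667)·(-3.1667) + (1.8333)·(1.8333) + (-3.1667)·(-3.1667)) / 5 = 50.8333/5 = 10.1667
  S[X_2,X_3] = ((2.8333)·(1.6667) + (-2.1667)·(-1.3333) + (3.8333)·(-2.3333) + (-3.1667)·(2.6667) + (1.8333)·(2.6667) + (-3.1667)·(-3.3333)) / 5 = 5.6667/5 = 1.1333
  S[X_3,X_3] = ((1.6667)·(1.6667) + (-1.3333)·(-1.3333) + (-2.3333)·(-2.3333) + (2.6667)·(2.6667) + (2.6667)·(2.6667) + (-3.3333)·(-3.3333)) / 5 = 35.3333/5 = 7.0667

S is symmetric (S[j,i] = S[i,j]). Assembling:

S = [[3.5, -1.3, 0.8],
 [-1.3, 10.1667, 1.1333],
 [0.8, 1.1333, 7.0667]]


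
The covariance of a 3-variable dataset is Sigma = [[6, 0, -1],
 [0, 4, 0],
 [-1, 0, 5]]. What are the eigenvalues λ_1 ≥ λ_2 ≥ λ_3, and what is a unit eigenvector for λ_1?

Step 1 — characteristic polynomial p(λ) = det(λI - Sigma) = λ³ - tr·λ² + c_1·λ - det, where tr = trace, c_1 = sum of the principal 2×2 minors, det = det(Sigma):
  tr = 6 + 4 + 5 = 15,
  c_1 = (6·4 - (0)²) + (6·5 - (-1)²) + (4·5 - (0)²) = 24 + 29 + 20 = 73,
  det = 6·(4·5 - (0)²) - (0)·((0)·5 - (0)·(-1)) + (-1)·((0)·(0) - 4·(-1)) = 6·(20) - (0)·(0) + (-1)·(4) = 116.
  So p(λ) = λ³ - 15λ² + 73λ - 116.
Step 2 — look for an integer root (rational root theorem: any rational root is an integer divisor of 116). Testing λ = 4:
  p(4) = 64 - 240 + 292 - 116 = 0  ✓
  Dividing out (λ - 4): p(λ) = (λ - 4)(λ² - 11λ + 29).
Step 3 — remaining eigenvalues from the quadratic λ² - 11λ + 29 = 0:
  Δ = 11² - 4·29 = 121 - 116 = 5,  λ = (11 ± √5)/2 = (11 ± 2.2361)/2 ≈ 6.618 or 4.382.
  Sorted: λ_1 = 6.618,  λ_2 = 4.382,  λ_3 = 4  (check: sum = 15 = tr ✓).

Step 4 — unit eigenvector for λ_1 ≈ 6.618: v spans the null space of (Sigma - λ_1 I), whose rows are
  r_1 = (-0.618, 0, -1),  r_2 = (0, -2.618, 0),  r_3 = (-1, 0, -1.618).
  v is orthogonal to every row, so take v ∝ r_1 × r_2 = ((0)·(0) - (-1)·(-2.618), (-1)·(0) - (-0.618)·(0), (-0.618)·(-2.618) - (0)·(0)) ≈ (-2.618, 0, 1.618).
  Rescale (multiply by -1 so the first nonzero entry is positive): u = (2.618, 0, -1.618).
  ||u|| = √((2.618)² + (0)² + (-1.618)²) = √(9.4721) ≈ 3.0777,  v_1 = u/||u|| ≈ (0.8507, 0, -0.5257) (||v_1|| = 1).

λ_1 = 6.618,  λ_2 = 4.382,  λ_3 = 4;  v_1 ≈ (0.8507, 0, -0.5257)


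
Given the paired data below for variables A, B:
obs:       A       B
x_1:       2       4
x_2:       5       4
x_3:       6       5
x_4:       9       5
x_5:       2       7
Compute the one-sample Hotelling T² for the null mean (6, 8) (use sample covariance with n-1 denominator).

Step 1 — sample mean vector:
  mean(A) = (2 + 5 + 6 + 9 + 2) / 5 = 24/5 = 4.8
  mean(B) = (4 + 4 + 5 + 5 + 7) / 5 = 25/5 = 5
  x̄ = (4.8, 5),  deviation x̄ - mu_0 = (4.8, 5) - (6, 8) = (-1.2, -3).

Step 2 — sample covariance matrix, S[i,j] = (1/(n-1)) · Σ_k (x_{k,i} - mean_i) · (x_{k,j} - mean_j), divisor n-1 = 4:
  S[A,A] = ((-2.8)·(-2.8) + (0.2)·(0.2) + (1.2)·(1.2) + (4.2)·(4.2) + (-2.8)·(-2.8)) / 4 = 34.8/4 = 8.7
  S[A,B] = ((-2.8)·(-1) + (0.2)·(-1) + (1.2)·(0) + (4.2)·(0) + (-2.8)·(2)) / 4 = -3/4 = -0.75
  S[B,B] = ((-1)·(-1) + (-1)·(-1) + (0)·(0) + (0)·(0) + (2)·(2)) / 4 = 6/4 = 1.5
  S = [[8.7, -0.75],
 [-0.75, 1.5]].

Step 3 — invert S. det(S) = 8.7·1.5 - (-0.75)² = 12.4875.
  S^{-1} = (1/det) · [[d, -b], [-b, a]] = [[0.1201, 0.0601],
 [0.0601, 0.6967]].

Step 4 — quadratic form (x̄ - mu_0)^T · S^{-1} · (x̄ - mu_0):
  S^{-1} · (x̄ - mu_0) = (-0.3243, -2.1622),
  (x̄ - mu_0)^T · [...] = (-1.2)·(-0.3243) + (-3)·(-2.1622) = 6.8757.

Step 5 — scale by n: T² = 5 · 6.8757 = 34.3784.

T² ≈ 34.3784


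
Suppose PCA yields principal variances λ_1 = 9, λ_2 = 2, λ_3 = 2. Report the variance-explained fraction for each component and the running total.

Step 1 — total variance = trace(Sigma) = Σ λ_i = 9 + 2 + 2 = 13.

Step 2 — fraction explained by component i = λ_i / Σ λ:
  PC1: 9/13 = 0.6923
  PC2: 2/13 = 0.1538
  PC3: 2/13 = 0.1538

Step 3 — cumulative fraction after k components = (λ_1 + ... + λ_k) / Σ λ:
  k = 1: 9/13 = 0.6923
  k = 2: (9 + 2)/13 = 11/13 = 0.8462
  k = 3: (9 + 2 + 2)/13 = 13/13 = 1

Summary (fraction, with percent):

explained: PC1 0.6923 (69.23%), PC2 0.1538 (15.38%), PC3 0.1538 (15.38%);  cumulative: 0.6923, 0.8462, 1


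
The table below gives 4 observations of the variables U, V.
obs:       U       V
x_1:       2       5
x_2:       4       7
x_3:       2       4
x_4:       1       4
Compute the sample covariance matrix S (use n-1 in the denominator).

Step 1 — column means:
  mean(U) = (2 + 4 + 2 + 1) / 4 = 9/4 = 2.25
  mean(V) = (5 + 7 + 4 + 4) / 4 = 20/4 = 5

Step 2 — sample covariance S[i,j] = (1/(n-1)) · Σ_k (x_{k,i} - mean_i) · (x_{k,j} - mean_j), with n-1 = 3.
  S[U,U] = ((-0.25)·(-0.25) + (1.75)·(1.75) + (-0.25)·(-0.25) + (-1.25)·(-1.25)) / 3 = 4.75/3 = 1.5833
  S[U,V] = ((-0.25)·(0) + (1.75)·(2) + (-0.25)·(-1) + (-1.25)·(-1)) / 3 = 5/3 = 1.6667
  S[V,V] = ((0)·(0) + (2)·(2) + (-1)·(-1) + (-1)·(-1)) / 3 = 6/3 = 2

S is symmetric (S[j,i] = S[i,j]). Assembling:

S = [[1.5833, 1.6667],
 [1.6667, 2]]


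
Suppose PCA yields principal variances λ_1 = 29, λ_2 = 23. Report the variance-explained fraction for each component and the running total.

Step 1 — total variance = trace(Sigma) = Σ λ_i = 29 + 23 = 52.

Step 2 — fraction explained by component i = λ_i / Σ λ:
  PC1: 29/52 = 0.5577
  PC2: 23/52 = 0.4423

Step 3 — cumulative fraction after k components = (λ_1 + ... + λ_k) / Σ λ:
  k = 1: 29/52 = 0.5577
  k = 2: (29 + 23)/52 = 52/52 = 1

Summary (fraction, with percent):

explained: PC1 0.5577 (55.77%), PC2 0.4423 (44.23%);  cumulative: 0.5577, 1


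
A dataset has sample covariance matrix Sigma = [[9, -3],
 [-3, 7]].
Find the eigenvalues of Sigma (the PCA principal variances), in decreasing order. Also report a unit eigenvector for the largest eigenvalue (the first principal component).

Step 1 — characteristic polynomial of 2×2 Sigma:
  det(Sigma - λI) = λ² - trace · λ + det = 0.
  trace = 9 + 7 = 16, det = 9·7 - (-3)² = 54.
Step 2 — discriminant:
  Δ = trace² - 4·det = 256 - 216 = 40.
Step 3 — eigenvalues:
  λ = (trace ± √Δ)/2 = (16 ± 6.3246)/2,
  λ_1 = 11.1623,  λ_2 = 4.8377.

Step 4 — unit eigenvector for λ_1: solve (Sigma - λ_1 I)v = 0. First row:
  (9 - 11.1623)·v_x + (-3)·v_y = 0, i.e. (-2.1623)·v_x + (-3)·v_y = 0,
  so v ∝ (b, λ_1 - a) = (-3, 2.1623); multiply by -1 so the first entry is positive: u = (3, -2.1623).
  ||u|| = √((3)² + (-2.1623)²) = √(13.6754) ≈ 3.698,
  v_1 = u/||u|| ≈ (0.8112, -0.5847) (||v_1|| = 1).

λ_1 = 11.1623,  λ_2 = 4.8377;  v_1 ≈ (0.8112, -0.5847)


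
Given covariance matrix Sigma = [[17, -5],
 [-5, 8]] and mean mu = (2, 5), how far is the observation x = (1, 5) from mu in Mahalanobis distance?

Step 1 — centre the observation: (x - mu) = (-1, 0).

Step 2 — invert Sigma. det(Sigma) = 17·8 - (-5)² = 111.
  Sigma^{-1} = (1/det) · [[d, -b], [-b, a]] = [[0.0721, 0.045],
 [0.045, 0.1532]].

Step 3 — form the quadratic (x - mu)^T · Sigma^{-1} · (x - mu):
  Sigma^{-1} · (x - mu) = (-0.0721, -0.045).
  (x - mu)^T · [Sigma^{-1} · (x - mu)] = (-1)·(-0.0721) + (0)·(-0.045) = 0.0721.

Step 4 — take square root: d = √(0.0721) ≈ 0.2685.

d(x, mu) = √(0.0721) ≈ 0.2685


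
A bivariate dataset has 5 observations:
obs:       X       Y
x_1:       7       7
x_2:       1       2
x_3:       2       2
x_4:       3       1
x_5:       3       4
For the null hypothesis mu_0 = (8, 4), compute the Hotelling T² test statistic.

Step 1 — sample mean vector:
  mean(X) = (7 + 1 + 2 + 3 + 3) / 5 = 16/5 = 3.2
  mean(Y) = (7 + 2 + 2 + 1 + 4) / 5 = 16/5 = 3.2
  x̄ = (3.2, 3.2),  deviation x̄ - mu_0 = (3.2, 3.2) - (8, 4) = (-4.8, -0.8).

Step 2 — sample covariance matrix, S[i,j] = (1/(n-1)) · Σ_k (x_{k,i} - mean_i) · (x_{k,j} - mean_j), divisor n-1 = 4:
  S[X,X] = ((3.8)·(3.8) + (-2.2)·(-2.2) + (-1.2)·(-1.2) + (-0.2)·(-0.2) + (-0.2)·(-0.2)) / 4 = 20.8/4 = 5.2
  S[X,Y] = ((3.8)·(3.8) + (-2.2)·(-1.2) + (-1.2)·(-1.2) + (-0.2)·(-2.2) + (-0.2)·(0.8)) / 4 = 18.8/4 = 4.7
  S[Y,Y] = ((3.8)·(3.8) + (-1.2)·(-1.2) + (-1.2)·(-1.2) + (-2.2)·(-2.2) + (0.8)·(0.8)) / 4 = 22.8/4 = 5.7
  S = [[5.2, 4.7],
 [4.7, 5.7]].

Step 3 — invert S. det(S) = 5.2·5.7 - (4.7)² = 7.55.
  S^{-1} = (1/det) · [[d, -b], [-b, a]] = [[0.755, -0.6225],
 [-0.6225, 0.6887]].

Step 4 — quadratic form (x̄ - mu_0)^T · S^{-1} · (x̄ - mu_0):
  S^{-1} · (x̄ - mu_0) = (-3.1258, 2.4371),
  (x̄ - mu_0)^T · [...] = (-4.8)·(-3.1258) + (-0.8)·(2.4371) = 13.0543.

Step 5 — scale by n: T² = 5 · 13.0543 = 65.2715.

T² ≈ 65.2715


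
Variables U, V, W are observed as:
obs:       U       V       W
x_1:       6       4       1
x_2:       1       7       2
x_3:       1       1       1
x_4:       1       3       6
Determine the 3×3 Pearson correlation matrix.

Step 1 — column means:
  mean(U) = (6 + 1 + 1 + 1) / 4 = 9/4 = 2.25
  mean(V) = (4 + 7 + 1 + 3) / 4 = 15/4 = 3.75
  mean(W) = (1 + 2 + 1 + 6) / 4 = 10/4 = 2.5

Step 2 — sample variances and covariances s[i,j] = (1/(n-1)) · Σ_k (x_{k,i} - mean_i) · (x_{k,j} - mean_j), with n-1 = 3:
  s[U,U] = ((3.75)·(3.75) + (-1.25)·(-1.25) + (-1.25)·(-1.25) + (-1.25)·(-1.25)) / 3 = 18.75/3 = 6.25
  s[U,V] = ((3.75)·(0.25) + (-1.25)·(3.25) + (-1.25)·(-2.75) + (-1.25)·(-0.75)) / 3 = 1.25/3 = 0.4167
  s[U,W] = ((3.75)·(-1.5) + (-1.25)·(-0.5) + (-1.25)·(-1.5) + (-1.25)·(3.5)) / 3 = -7.5/3 = -2.5
  s[V,V] = ((0.25)·(0.25) + (3.25)·(3.25) + (-2.75)·(-2.75) + (-0.75)·(-0.75)) / 3 = 18.75/3 = 6.25
  s[V,W] = ((0.25)·(-1.5) + (3.25)·(-0.5) + (-2.75)·(-1.5) + (-0.75)·(3.5)) / 3 = -0.5/3 = -0.1667
  s[W,W] = ((-1.5)·(-1.5) + (-0.5)·(-0.5) + (-1.5)·(-1.5) + (3.5)·(3.5)) / 3 = 17/3 = 5.6667
  Sample standard deviations s_i = √(s[i,i]):
  s(U) = √(6.25) = 2.5
  s(V) = √(6.25) = 2.5
  s(W) = √(5.6667) = 2.3805

Step 3 — r_{ij} = s_{ij} / (s_i · s_j):
  r[U,U] = 1 (diagonal).
  r[U,V] = 0.4167 / (2.5 · 2.5) = 0.4167 / 6.25 = 0.0667
  r[U,W] = -2.5 / (2.5 · 2.3805) = -2.5 / 5.9512 = -0.4201
  r[V,V] = 1 (diagonal).
  r[V,W] = -0.1667 / (2.5 · 2.3805) = -0.1667 / 5.9512 = -0.028
  r[W,W] = 1 (diagonal).

R is symmetric with unit diagonal. Assembling:

R = [[1, 0.0667, -0.4201],
 [0.0667, 1, -0.028],
 [-0.4201, -0.028, 1]]


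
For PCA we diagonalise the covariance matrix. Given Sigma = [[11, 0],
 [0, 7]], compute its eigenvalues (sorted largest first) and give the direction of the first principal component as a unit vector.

Step 1 — characteristic polynomial of 2×2 Sigma:
  det(Sigma - λI) = λ² - trace · λ + det = 0.
  trace = 11 + 7 = 18, det = 11·7 - (0)² = 77.
Step 2 — discriminant:
  Δ = trace² - 4·det = 324 - 308 = 16.
Step 3 — eigenvalues:
  λ = (trace ± √Δ)/2 = (18 ± 4)/2,
  λ_1 = 11,  λ_2 = 7.

Step 4 — unit eigenvector for λ_1: Sigma is diagonal, so its eigenvectors are the coordinate axes. λ_1 = 11 is the diagonal entry on the first coordinate axis, hence
  v_1 = (1, 0) (||v_1|| = 1).

λ_1 = 11,  λ_2 = 7;  v_1 ≈ (1, 0)


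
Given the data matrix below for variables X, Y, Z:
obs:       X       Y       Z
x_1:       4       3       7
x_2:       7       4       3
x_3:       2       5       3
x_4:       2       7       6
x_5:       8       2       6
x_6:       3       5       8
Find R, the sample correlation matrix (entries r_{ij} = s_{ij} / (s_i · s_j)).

Step 1 — column means:
  mean(X) = (4 + 7 + 2 + 2 + 8 + 3) / 6 = 26/6 = 4.3333
  mean(Y) = (3 + 4 + 5 + 7 + 2 + 5) / 6 = 26/6 = 4.3333
  mean(Z) = (7 + 3 + 3 + 6 + 6 + 8) / 6 = 33/6 = 5.5

Step 2 — sample variances and covariances s[i,j] = (1/(n-1)) · Σ_k (x_{k,i} - mean_i) · (x_{k,j} - mean_j), with n-1 = 5:
  s[X,X] = ((-0.3333)·(-0.3333) + (2.6667)·(2.6667) + (-2.3333)·(-2.3333) + (-2.3333)·(-2.3333) + (3.6667)·(3.6667) + (-1.3333)·(-1.3333)) / 5 = 33.3333/5 = 6.6667
  s[X,Y] = ((-0.3333)·(-1.3333) + (2.6667)·(-0.3333) + (-2.3333)·(0.6667) + (-2.3333)·(2.6667) + (3.6667)·(-2.3333) + (-1.3333)·(0.6667)) / 5 = -17.6667/5 = -3.5333
  s[X,Z] = ((-0.3333)·(1.5) + (2.6667)·(-2.5) + (-2.3333)·(-2.5) + (-2.3333)·(0.5) + (3.6667)·(0.5) + (-1.3333)·(2.5)) / 5 = -4/5 = -0.8
  s[Y,Y] = ((-1.3333)·(-1.3333) + (-0.3333)·(-0.3333) + (0.6667)·(0.6667) + (2.6667)·(2.6667) + (-2.3333)·(-2.3333) + (0.6667)·(0.6667)) / 5 = 15.3333/5 = 3.0667
  s[Y,Z] = ((-1.3333)·(1.5) + (-0.3333)·(-2.5) + (0.6667)·(-2.5) + (2.6667)·(0.5) + (-2.3333)·(0.5) + (0.6667)·(2.5)) / 5 = -1/5 = -0.2
  s[Z,Z] = ((1.5)·(1.5) + (-2.5)·(-2.5) + (-2.5)·(-2.5) + (0.5)·(0.5) + (0.5)·(0.5) + (2.5)·(2.5)) / 5 = 21.5/5 = 4.3
  Sample standard deviations s_i = √(s[i,i]):
  s(X) = √(6.6667) = 2.582
  s(Y) = √(3.0667) = 1.7512
  s(Z) = √(4.3) = 2.0736

Step 3 — r_{ij} = s_{ij} / (s_i · s_j):
  r[X,X] = 1 (diagonal).
  r[X,Y] = -3.5333 / (2.582 · 1.7512) = -3.5333 / 4.5216 = -0.7814
  r[X,Z] = -0.8 / (2.582 · 2.0736) = -0.8 / 5.3541 = -0.1494
  r[Y,Y] = 1 (diagonal).
  r[Y,Z] = -0.2 / (1.7512 · 2.0736) = -0.2 / 3.6313 = -0.0551
  r[Z,Z] = 1 (diagonal).

R is symmetric with unit diagonal. Assembling:

R = [[1, -0.7814, -0.1494],
 [-0.7814, 1, -0.0551],
 [-0.1494, -0.0551, 1]]


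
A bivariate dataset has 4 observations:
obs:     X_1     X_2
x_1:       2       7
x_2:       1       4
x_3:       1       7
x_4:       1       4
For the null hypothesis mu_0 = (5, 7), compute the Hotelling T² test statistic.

Step 1 — sample mean vector:
  mean(X_1) = (2 + 1 + 1 + 1) / 4 = 5/4 = 1.25
  mean(X_2) = (7 + 4 + 7 + 4) / 4 = 22/4 = 5.5
  x̄ = (1.25, 5.5),  deviation x̄ - mu_0 = (1.25, 5.5) - (5, 7) = (-3.75, -1.5).

Step 2 — sample covariance matrix, S[i,j] = (1/(n-1)) · Σ_k (x_{k,i} - mean_i) · (x_{k,j} - mean_j), divisor n-1 = 3:
  S[X_1,X_1] = ((0.75)·(0.75) + (-0.25)·(-0.25) + (-0.25)·(-0.25) + (-0.25)·(-0.25)) / 3 = 0.75/3 = 0.25
  S[X_1,X_2] = ((0.75)·(1.5) + (-0.25)·(-1.5) + (-0.25)·(1.5) + (-0.25)·(-1.5)) / 3 = 1.5/3 = 0.5
  S[X_2,X_2] = ((1.5)·(1.5) + (-1.5)·(-1.5) + (1.5)·(1.5) + (-1.5)·(-1.5)) / 3 = 9/3 = 3
  S = [[0.25, 0.5],
 [0.5, 3]].

Step 3 — invert S. det(S) = 0.25·3 - (0.5)² = 0.5.
  S^{-1} = (1/det) · [[d, -b], [-b, a]] = [[6, -1],
 [-1, 0.5]].

Step 4 — quadratic form (x̄ - mu_0)^T · S^{-1} · (x̄ - mu_0):
  S^{-1} · (x̄ - mu_0) = (-21, 3),
  (x̄ - mu_0)^T · [...] = (-3.75)·(-21) + (-1.5)·(3) = 74.25.

Step 5 — scale by n: T² = 4 · 74.25 = 297.

T² ≈ 297


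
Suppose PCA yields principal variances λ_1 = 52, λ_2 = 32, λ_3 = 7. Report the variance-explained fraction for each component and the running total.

Step 1 — total variance = trace(Sigma) = Σ λ_i = 52 + 32 + 7 = 91.

Step 2 — fraction explained by component i = λ_i / Σ λ:
  PC1: 52/91 = 0.5714
  PC2: 32/91 = 0.3516
  PC3: 7/91 = 0.0769

Step 3 — cumulative fraction after k components = (λ_1 + ... + λ_k) / Σ λ:
  k = 1: 52/91 = 0.5714
  k = 2: (52 + 32)/91 = 84/91 = 0.9231
  k = 3: (52 + 32 + 7)/91 = 91/91 = 1

Summary (fraction, with percent):

explained: PC1 0.5714 (57.14%), PC2 0.3516 (35.16%), PC3 0.0769 (7.69%);  cumulative: 0.5714, 0.9231, 1


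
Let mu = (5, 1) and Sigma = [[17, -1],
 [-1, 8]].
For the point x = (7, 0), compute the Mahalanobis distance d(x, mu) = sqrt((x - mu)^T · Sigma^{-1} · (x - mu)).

Step 1 — centre the observation: (x - mu) = (2, -1).

Step 2 — invert Sigma. det(Sigma) = 17·8 - (-1)² = 135.
  Sigma^{-1} = (1/det) · [[d, -b], [-b, a]] = [[0.0593, 0.0074],
 [0.0074, 0.1259]].

Step 3 — form the quadratic (x - mu)^T · Sigma^{-1} · (x - mu):
  Sigma^{-1} · (x - mu) = (0.1111, -0.1111).
  (x - mu)^T · [Sigma^{-1} · (x - mu)] = (2)·(0.1111) + (-1)·(-0.1111) = 0.3333.

Step 4 — take square root: d = √(0.3333) ≈ 0.5774.

d(x, mu) = √(0.3333) ≈ 0.5774


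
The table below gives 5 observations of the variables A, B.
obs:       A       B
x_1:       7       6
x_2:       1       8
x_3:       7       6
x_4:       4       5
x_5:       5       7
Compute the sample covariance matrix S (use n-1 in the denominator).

Step 1 — column means:
  mean(A) = (7 + 1 + 7 + 4 + 5) / 5 = 24/5 = 4.8
  mean(B) = (6 + 8 + 6 + 5 + 7) / 5 = 32/5 = 6.4

Step 2 — sample covariance S[i,j] = (1/(n-1)) · Σ_k (x_{k,i} - mean_i) · (x_{k,j} - mean_j), with n-1 = 4.
  S[A,A] = ((2.2)·(2.2) + (-3.8)·(-3.8) + (2.2)·(2.2) + (-0.8)·(-0.8) + (0.2)·(0.2)) / 4 = 24.8/4 = 6.2
  S[A,B] = ((2.2)·(-0.4) + (-3.8)·(1.6) + (2.2)·(-0.4) + (-0.8)·(-1.4) + (0.2)·(0.6)) / 4 = -6.6/4 = -1.65
  S[B,B] = ((-0.4)·(-0.4) + (1.6)·(1.6) + (-0.4)·(-0.4) + (-1.4)·(-1.4) + (0.6)·(0.6)) / 4 = 5.2/4 = 1.3

S is symmetric (S[j,i] = S[i,j]). Assembling:

S = [[6.2, -1.65],
 [-1.65, 1.3]]


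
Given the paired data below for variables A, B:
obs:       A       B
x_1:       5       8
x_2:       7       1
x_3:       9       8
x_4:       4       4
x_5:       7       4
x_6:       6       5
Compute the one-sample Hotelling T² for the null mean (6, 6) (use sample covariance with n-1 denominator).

Step 1 — sample mean vector:
  mean(A) = (5 + 7 + 9 + 4 + 7 + 6) / 6 = 38/6 = 6.3333
  mean(B) = (8 + 1 + 8 + 4 + 4 + 5) / 6 = 30/6 = 5
  x̄ = (6.3333, 5),  deviation x̄ - mu_0 = (6.3333, 5) - (6, 6) = (0.3333, -1).

Step 2 — sample covariance matrix, S[i,j] = (1/(n-1)) · Σ_k (x_{k,i} - mean_i) · (x_{k,j} - mean_j), divisor n-1 = 5:
  S[A,A] = ((-1.3333)·(-1.3333) + (0.6667)·(0.6667) + (2.6667)·(2.6667) + (-2.3333)·(-2.3333) + (0.6667)·(0.6667) + (-0.3333)·(-0.3333)) / 5 = 15.3333/5 = 3.0667
  S[A,B] = ((-1.3333)·(3) + (0.6667)·(-4) + (2.6667)·(3) + (-2.3333)·(-1) + (0.6667)·(-1) + (-0.3333)·(0)) / 5 = 3/5 = 0.6
  S[B,B] = ((3)·(3) + (-4)·(-4) + (3)·(3) + (-1)·(-1) + (-1)·(-1) + (0)·(0)) / 5 = 36/5 = 7.2
  S = [[3.0667, 0.6],
 [0.6, 7.2]].

Step 3 — invert S. det(S) = 3.0667·7.2 - (0.6)² = 21.72.
  S^{-1} = (1/det) · [[d, -b], [-b, a]] = [[0.3315, -0.0276],
 [-0.0276, 0.1412]].

Step 4 — quadratic form (x̄ - mu_0)^T · S^{-1} · (x̄ - mu_0):
  S^{-1} · (x̄ - mu_0) = (0.1381, -0.1504),
  (x̄ - mu_0)^T · [...] = (0.3333)·(0.1381) + (-1)·(-0.1504) = 0.1964.

Step 5 — scale by n: T² = 6 · 0.1964 = 1.1786.

T² ≈ 1.1786


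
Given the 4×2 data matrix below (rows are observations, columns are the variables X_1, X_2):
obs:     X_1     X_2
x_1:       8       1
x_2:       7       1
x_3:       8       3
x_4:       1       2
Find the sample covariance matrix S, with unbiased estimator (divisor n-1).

Step 1 — column means:
  mean(X_1) = (8 + 7 + 8 + 1) / 4 = 24/4 = 6
  mean(X_2) = (1 + 1 + 3 + 2) / 4 = 7/4 = 1.75

Step 2 — sample covariance S[i,j] = (1/(n-1)) · Σ_k (x_{k,i} - mean_i) · (x_{k,j} - mean_j), with n-1 = 3.
  S[X_1,X_1] = ((2)·(2) + (1)·(1) + (2)·(2) + (-5)·(-5)) / 3 = 34/3 = 11.3333
  S[X_1,X_2] = ((2)·(-0.75) + (1)·(-0.75) + (2)·(1.25) + (-5)·(0.25)) / 3 = -1/3 = -0.3333
  S[X_2,X_2] = ((-0.75)·(-0.75) + (-0.75)·(-0.75) + (1.25)·(1.25) + (0.25)·(0.25)) / 3 = 2.75/3 = 0.9167

S is symmetric (S[j,i] = S[i,j]). Assembling:

S = [[11.3333, -0.3333],
 [-0.3333, 0.9167]]


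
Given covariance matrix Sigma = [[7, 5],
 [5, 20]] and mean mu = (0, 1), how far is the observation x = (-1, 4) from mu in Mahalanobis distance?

Step 1 — centre the observation: (x - mu) = (-1, 3).

Step 2 — invert Sigma. det(Sigma) = 7·20 - (5)² = 115.
  Sigma^{-1} = (1/det) · [[d, -b], [-b, a]] = [[0.1739, -0.0435],
 [-0.0435, 0.0609]].

Step 3 — form the quadratic (x - mu)^T · Sigma^{-1} · (x - mu):
  Sigma^{-1} · (x - mu) = (-0.3043, 0.2261).
  (x - mu)^T · [Sigma^{-1} · (x - mu)] = (-1)·(-0.3043) + (3)·(0.2261) = 0.9826.

Step 4 — take square root: d = √(0.9826) ≈ 0.9913.

d(x, mu) = √(0.9826) ≈ 0.9913


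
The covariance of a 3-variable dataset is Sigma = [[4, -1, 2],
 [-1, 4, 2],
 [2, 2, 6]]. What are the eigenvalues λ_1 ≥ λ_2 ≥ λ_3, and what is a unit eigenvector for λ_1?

Step 1 — characteristic polynomial p(λ) = det(λI - Sigma) = λ³ - tr·λ² + c_1·λ - det, where tr = trace, c_1 = sum of the principal 2×2 minors, det = det(Sigma):
  tr = 4 + 4 + 6 = 14,
  c_1 = (4·4 - (-1)²) + (4·6 - (2)²) + (4·6 - (2)²) = 15 + 20 + 20 = 55,
  det = 4·(4·6 - (2)²) - (-1)·((-1)·6 - (2)·(2)) + (2)·((-1)·(2) - 4·(2)) = 4·(20) - (-1)·(-10) + (2)·(-10) = 50.
  So p(λ) = λ³ - 14λ² + 55λ - 50.
Step 2 — look for an integer root (rational root theorem: any rational root is an integer divisor of 50). Testing λ = 5:
  p(5) = 125 - 350 + 275 - 50 = 0  ✓
  Dividing out (λ - 5): p(λ) = (λ - 5)(λ² - 9λ + 10).
Step 3 — remaining eigenvalues from the quadratic λ² - 9λ + 10 = 0:
  Δ = 9² - 4·10 = 81 - 40 = 41,  λ = (9 ± √41)/2 = (9 ± 6.4031)/2 ≈ 7.7016 or 1.2984.
  Sorted: λ_1 = 7.7016,  λ_2 = 5,  λ_3 = 1.2984  (check: sum = 14 = tr ✓).

Step 4 — unit eigenvector for λ_1 ≈ 7.7016: v spans the null space of (Sigma - λ_1 I), whose rows are
  r_1 = (-3.7016, -1, 2),  r_2 = (-1, -3.7016, 2),  r_3 = (2, 2, -1.7016).
  v is orthogonal to every row, so take v ∝ r_1 × r_2 = ((-1)·(2) - (2)·(-3.7016), (2)·(-1) - (-3.7016)·(2), (-3.7016)·(-3.7016) - (-1)·(-1)) ≈ (5.4031, 5.4031, 12.7016).
  Let u = (5.4031, 5.4031, 12.7016).
  ||u|| = √((5.4031)² + (5.4031)² + (12.7016)²) = √(219.7172) ≈ 14.8229,  v_1 = u/||u|| ≈ (0.3645, 0.3645, 0.8569) (||v_1|| = 1).

λ_1 = 7.7016,  λ_2 = 5,  λ_3 = 1.2984;  v_1 ≈ (0.3645, 0.3645, 0.8569)


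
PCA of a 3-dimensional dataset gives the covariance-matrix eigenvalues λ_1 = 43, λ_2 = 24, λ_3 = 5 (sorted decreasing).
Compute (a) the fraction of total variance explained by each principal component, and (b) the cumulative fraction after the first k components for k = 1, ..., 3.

Step 1 — total variance = trace(Sigma) = Σ λ_i = 43 + 24 + 5 = 72.

Step 2 — fraction explained by component i = λ_i / Σ λ:
  PC1: 43/72 = 0.5972
  PC2: 24/72 = 0.3333
  PC3: 5/72 = 0.0694

Step 3 — cumulative fraction after k components = (λ_1 + ... + λ_k) / Σ λ:
  k = 1: 43/72 = 0.5972
  k = 2: (43 + 24)/72 = 67/72 = 0.9306
  k = 3: (43 + 24 + 5)/72 = 72/72 = 1

Summary (fraction, with percent):

explained: PC1 0.5972 (59.72%), PC2 0.3333 (33.33%), PC3 0.0694 (6.94%);  cumulative: 0.5972, 0.9306, 1


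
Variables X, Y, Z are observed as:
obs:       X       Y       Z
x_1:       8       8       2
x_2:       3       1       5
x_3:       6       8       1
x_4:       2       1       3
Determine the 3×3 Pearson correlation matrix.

Step 1 — column means:
  mean(X) = (8 + 3 + 6 + 2) / 4 = 19/4 = 4.75
  mean(Y) = (8 + 1 + 8 + 1) / 4 = 18/4 = 4.5
  mean(Z) = (2 + 5 + 1 + 3) / 4 = 11/4 = 2.75

Step 2 — sample variances and covariances s[i,j] = (1/(n-1)) · Σ_k (x_{k,i} - mean_i) · (x_{k,j} - mean_j), with n-1 = 3:
  s[X,X] = ((3.25)·(3.25) + (-1.75)·(-1.75) + (1.25)·(1.25) + (-2.75)·(-2.75)) / 3 = 22.75/3 = 7.5833
  s[X,Y] = ((3.25)·(3.5) + (-1.75)·(-3.5) + (1.25)·(3.5) + (-2.75)·(-3.5)) / 3 = 31.5/3 = 10.5
  s[X,Z] = ((3.25)·(-0.75) + (-1.75)·(2.25) + (1.25)·(-1.75) + (-2.75)·(0.25)) / 3 = -9.25/3 = -3.0833
  s[Y,Y] = ((3.5)·(3.5) + (-3.5)·(-3.5) + (3.5)·(3.5) + (-3.5)·(-3.5)) / 3 = 49/3 = 16.3333
  s[Y,Z] = ((3.5)·(-0.75) + (-3.5)·(2.25) + (3.5)·(-1.75) + (-3.5)·(0.25)) / 3 = -17.5/3 = -5.8333
  s[Z,Z] = ((-0.75)·(-0.75) + (2.25)·(2.25) + (-1.75)·(-1.75) + (0.25)·(0.25)) / 3 = 8.75/3 = 2.9167
  Sample standard deviations s_i = √(s[i,i]):
  s(X) = √(7.5833) = 2.7538
  s(Y) = √(16.3333) = 4.0415
  s(Z) = √(2.9167) = 1.7078

Step 3 — r_{ij} = s_{ij} / (s_i · s_j):
  r[X,X] = 1 (diagonal).
  r[X,Y] = 10.5 / (2.7538 · 4.0415) = 10.5 / 11.1293 = 0.9435
  r[X,Z] = -3.0833 / (2.7538 · 1.7078) = -3.0833 / 4.703 = -0.6556
  r[Y,Y] = 1 (diagonal).
  r[Y,Z] = -5.8333 / (4.0415 · 1.7078) = -5.8333 / 6.9021 = -0.8452
  r[Z,Z] = 1 (diagonal).

R is symmetric with unit diagonal. Assembling:

R = [[1, 0.9435, -0.6556],
 [0.9435, 1, -0.8452],
 [-0.6556, -0.8452, 1]]


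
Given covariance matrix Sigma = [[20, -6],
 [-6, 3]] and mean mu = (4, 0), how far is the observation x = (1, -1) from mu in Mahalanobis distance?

Step 1 — centre the observation: (x - mu) = (-3, -1).

Step 2 — invert Sigma. det(Sigma) = 20·3 - (-6)² = 24.
  Sigma^{-1} = (1/det) · [[d, -b], [-b, a]] = [[0.125, 0.25],
 [0.25, 0.8333]].

Step 3 — form the quadratic (x - mu)^T · Sigma^{-1} · (x - mu):
  Sigma^{-1} · (x - mu) = (-0.625, -1.5833).
  (x - mu)^T · [Sigma^{-1} · (x - mu)] = (-3)·(-0.625) + (-1)·(-1.5833) = 3.4583.

Step 4 — take square root: d = √(3.4583) ≈ 1.8597.

d(x, mu) = √(3.4583) ≈ 1.8597


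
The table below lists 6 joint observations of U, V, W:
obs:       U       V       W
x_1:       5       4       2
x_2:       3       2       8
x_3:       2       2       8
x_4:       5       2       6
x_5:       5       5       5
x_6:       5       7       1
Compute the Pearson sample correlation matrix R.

Step 1 — column means:
  mean(U) = (5 + 3 + 2 + 5 + 5 + 5) / 6 = 25/6 = 4.1667
  mean(V) = (4 + 2 + 2 + 2 + 5 + 7) / 6 = 22/6 = 3.6667
  mean(W) = (2 + 8 + 8 + 6 + 5 + 1) / 6 = 30/6 = 5

Step 2 — sample variances and covariances s[i,j] = (1/(n-1)) · Σ_k (x_{k,i} - mean_i) · (x_{k,j} - mean_j), with n-1 = 5:
  s[U,U] = ((0.8333)·(0.8333) + (-1.1667)·(-1.1667) + (-2.1667)·(-2.1667) + (0.8333)·(0.8333) + (0.8333)·(0.8333) + (0.8333)·(0.8333)) / 5 = 8.8333/5 = 1.7667
  s[U,V] = ((0.8333)·(0.3333) + (-1.1667)·(-1.6667) + (-2.1667)·(-1.6667) + (0.8333)·(-1.6667) + (0.8333)·(1.3333) + (0.8333)·(3.3333)) / 5 = 8.3333/5 = 1.6667
  s[U,W] = ((0.8333)·(-3) + (-1.1667)·(3) + (-2.1667)·(3) + (0.8333)·(1) + (0.8333)·(0) + (0.8333)·(-4)) / 5 = -15/5 = -3
  s[V,V] = ((0.3333)·(0.3333) + (-1.6667)·(-1.6667) + (-1.6667)·(-1.6667) + (-1.6667)·(-1.6667) + (1.3333)·(1.3333) + (3.3333)·(3.3333)) / 5 = 21.3333/5 = 4.2667
  s[V,W] = ((0.3333)·(-3) + (-1.6667)·(3) + (-1.6667)·(3) + (-1.6667)·(1) + (1.3333)·(0) + (3.3333)·(-4)) / 5 = -26/5 = -5.2
  s[W,W] = ((-3)·(-3) + (3)·(3) + (3)·(3) + (1)·(1) + (0)·(0) + (-4)·(-4)) / 5 = 44/5 = 8.8
  Sample standard deviations s_i = √(s[i,i]):
  s(U) = √(1.7667) = 1.3292
  s(V) = √(4.2667) = 2.0656
  s(W) = √(8.8) = 2.9665

Step 3 — r_{ij} = s_{ij} / (s_i · s_j):
  r[U,U] = 1 (diagonal).
  r[U,V] = 1.6667 / (1.3292 · 2.0656) = 1.6667 / 2.7455 = 0.6071
  r[U,W] = -3 / (1.3292 · 2.9665) = -3 / 3.9429 = -0.7609
  r[V,V] = 1 (diagonal).
  r[V,W] = -5.2 / (2.0656 · 2.9665) = -5.2 / 6.1275 = -0.8486
  r[W,W] = 1 (diagonal).

R is symmetric with unit diagonal. Assembling:

R = [[1, 0.6071, -0.7609],
 [0.6071, 1, -0.8486],
 [-0.7609, -0.8486, 1]]


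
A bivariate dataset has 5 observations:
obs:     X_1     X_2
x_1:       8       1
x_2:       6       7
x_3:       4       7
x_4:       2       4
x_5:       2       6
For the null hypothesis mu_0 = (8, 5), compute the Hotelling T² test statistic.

Step 1 — sample mean vector:
  mean(X_1) = (8 + 6 + 4 + 2 + 2) / 5 = 22/5 = 4.4
  mean(X_2) = (1 + 7 + 7 + 4 + 6) / 5 = 25/5 = 5
  x̄ = (4.4, 5),  deviation x̄ - mu_0 = (4.4, 5) - (8, 5) = (-3.6, 0).

Step 2 — sample covariance matrix, S[i,j] = (1/(n-1)) · Σ_k (x_{k,i} - mean_i) · (x_{k,j} - mean_j), divisor n-1 = 4:
  S[X_1,X_1] = ((3.6)·(3.6) + (1.6)·(1.6) + (-0.4)·(-0.4) + (-2.4)·(-2.4) + (-2.4)·(-2.4)) / 4 = 27.2/4 = 6.8
  S[X_1,X_2] = ((3.6)·(-4) + (1.6)·(2) + (-0.4)·(2) + (-2.4)·(-1) + (-2.4)·(1)) / 4 = -12/4 = -3
  S[X_2,X_2] = ((-4)·(-4) + (2)·(2) + (2)·(2) + (-1)·(-1) + (1)·(1)) / 4 = 26/4 = 6.5
  S = [[6.8, -3],
 [-3, 6.5]].

Step 3 — invert S. det(S) = 6.8·6.5 - (-3)² = 35.2.
  S^{-1} = (1/det) · [[d, -b], [-b, a]] = [[0.1847, 0.0852],
 [0.0852, 0.1932]].

Step 4 — quadratic form (x̄ - mu_0)^T · S^{-1} · (x̄ - mu_0):
  S^{-1} · (x̄ - mu_0) = (-0.6648, -0.3068),
  (x̄ - mu_0)^T · [...] = (-3.6)·(-0.6648) + (0)·(-0.3068) = 2.3932.

Step 5 — scale by n: T² = 5 · 2.3932 = 11.9659.

T² ≈ 11.9659


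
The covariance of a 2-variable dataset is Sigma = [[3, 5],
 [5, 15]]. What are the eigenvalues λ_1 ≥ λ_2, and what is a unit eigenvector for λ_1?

Step 1 — characteristic polynomial of 2×2 Sigma:
  det(Sigma - λI) = λ² - trace · λ + det = 0.
  trace = 3 + 15 = 18, det = 3·15 - (5)² = 20.
Step 2 — discriminant:
  Δ = trace² - 4·det = 324 - 80 = 244.
Step 3 — eigenvalues:
  λ = (trace ± √Δ)/2 = (18 ± 15.6205)/2,
  λ_1 = 16.8102,  λ_2 = 1.1898.

Step 4 — unit eigenvector for λ_1: solve (Sigma - λ_1 I)v = 0. First row:
  (3 - 16.8102)·v_x + (5)·v_y = 0, i.e. (-13.8102)·v_x + (5)·v_y = 0,
  so v ∝ (b, λ_1 - a) = (5, 13.8102) = u.
  ||u|| = √((5)² + (13.8102)²) = √(215.723) ≈ 14.6875,
  v_1 = u/||u|| ≈ (0.3404, 0.9403) (||v_1|| = 1).

λ_1 = 16.8102,  λ_2 = 1.1898;  v_1 ≈ (0.3404, 0.9403)


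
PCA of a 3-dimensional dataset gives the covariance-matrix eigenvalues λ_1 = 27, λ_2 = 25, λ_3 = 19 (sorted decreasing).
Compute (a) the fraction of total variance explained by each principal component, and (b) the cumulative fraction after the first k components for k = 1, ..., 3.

Step 1 — total variance = trace(Sigma) = Σ λ_i = 27 + 25 + 19 = 71.

Step 2 — fraction explained by component i = λ_i / Σ λ:
  PC1: 27/71 = 0.3803
  PC2: 25/71 = 0.3521
  PC3: 19/71 = 0.2676

Step 3 — cumulative fraction after k components = (λ_1 + ... + λ_k) / Σ λ:
  k = 1: 27/71 = 0.3803
  k = 2: (27 + 25)/71 = 52/71 = 0.7324
  k = 3: (27 + 25 + 19)/71 = 71/71 = 1

Summary (fraction, with percent):

explained: PC1 0.3803 (38.03%), PC2 0.3521 (35.21%), PC3 0.2676 (26.76%);  cumulative: 0.3803, 0.7324, 1
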